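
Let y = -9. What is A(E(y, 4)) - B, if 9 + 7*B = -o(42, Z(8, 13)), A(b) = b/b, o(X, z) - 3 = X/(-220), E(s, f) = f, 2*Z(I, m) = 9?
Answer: 2069/770 ≈ 2.6870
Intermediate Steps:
Z(I, m) = 9/2 (Z(I, m) = (½)*9 = 9/2)
o(X, z) = 3 - X/220 (o(X, z) = 3 + X/(-220) = 3 + X*(-1/220) = 3 - X/220)
A(b) = 1
B = -1299/770 (B = -9/7 + (-(3 - 1/220*42))/7 = -9/7 + (-(3 - 21/110))/7 = -9/7 + (-1*309/110)/7 = -9/7 + (⅐)*(-309/110) = -9/7 - 309/770 = -1299/770 ≈ -1.6870)
A(E(y, 4)) - B = 1 - 1*(-1299/770) = 1 + 1299/770 = 2069/770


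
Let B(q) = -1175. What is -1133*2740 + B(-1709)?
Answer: -3105595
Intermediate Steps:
-1133*2740 + B(-1709) = -1133*2740 - 1175 = -3104420 - 1175 = -3105595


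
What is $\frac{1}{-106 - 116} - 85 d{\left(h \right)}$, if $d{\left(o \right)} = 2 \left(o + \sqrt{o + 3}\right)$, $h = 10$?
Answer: $- \frac{377401}{222} - 170 \sqrt{13} \approx -2312.9$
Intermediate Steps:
$d{\left(o \right)} = 2 o + 2 \sqrt{3 + o}$ ($d{\left(o \right)} = 2 \left(o + \sqrt{3 + o}\right) = 2 o + 2 \sqrt{3 + o}$)
$\frac{1}{-106 - 116} - 85 d{\left(h \right)} = \frac{1}{-106 - 116} - 85 \left(2 \cdot 10 + 2 \sqrt{3 + 10}\right) = \frac{1}{-222} - 85 \left(20 + 2 \sqrt{13}\right) = - \frac{1}{222} - \left(1700 + 170 \sqrt{13}\right) = - \frac{377401}{222} - 170 \sqrt{13}$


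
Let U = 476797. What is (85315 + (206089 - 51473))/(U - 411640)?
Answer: 79977/21719 ≈ 3.6824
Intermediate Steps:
(85315 + (206089 - 51473))/(U - 411640) = (85315 + (206089 - 51473))/(476797 - 411640) = (85315 + 154616)/65157 = 239931*(1/65157) = 79977/21719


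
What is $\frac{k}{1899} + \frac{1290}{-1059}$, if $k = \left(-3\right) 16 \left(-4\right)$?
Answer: $- \frac{249598}{223449} \approx -1.117$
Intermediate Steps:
$k = 192$ ($k = \left(-48\right) \left(-4\right) = 192$)
$\frac{k}{1899} + \frac{1290}{-1059} = \frac{192}{1899} + \frac{1290}{-1059} = 192 \cdot \frac{1}{1899} + 1290 \left(- \frac{1}{1059}\right) = \frac{64}{633} - \frac{430}{353} = - \frac{249598}{223449}$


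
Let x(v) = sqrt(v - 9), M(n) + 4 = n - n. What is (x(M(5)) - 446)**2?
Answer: (446 - I*sqrt(13))**2 ≈ 1.989e+5 - 3216.0*I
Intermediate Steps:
M(n) = -4 (M(n) = -4 + (n - n) = -4 + 0 = -4)
x(v) = sqrt(-9 + v)
(x(M(5)) - 446)**2 = (sqrt(-9 - 4) - 446)**2 = (sqrt(-13) - 446)**2 = (I*sqrt(13) - 446)**2 = (-446 + I*sqrt(13))**2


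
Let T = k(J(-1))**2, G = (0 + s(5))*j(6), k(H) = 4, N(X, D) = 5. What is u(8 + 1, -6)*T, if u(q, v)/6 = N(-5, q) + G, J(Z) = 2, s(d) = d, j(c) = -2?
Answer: -480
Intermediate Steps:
G = -10 (G = (0 + 5)*(-2) = 5*(-2) = -10)
u(q, v) = -30 (u(q, v) = 6*(5 - 10) = 6*(-5) = -30)
T = 16 (T = 4**2 = 16)
u(8 + 1, -6)*T = -30*16 = -480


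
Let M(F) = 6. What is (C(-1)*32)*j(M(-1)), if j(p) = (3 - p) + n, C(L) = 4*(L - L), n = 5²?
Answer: 0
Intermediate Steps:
n = 25
C(L) = 0 (C(L) = 4*0 = 0)
j(p) = 28 - p (j(p) = (3 - p) + 25 = 28 - p)
(C(-1)*32)*j(M(-1)) = (0*32)*(28 - 1*6) = 0*(28 - 6) = 0*22 = 0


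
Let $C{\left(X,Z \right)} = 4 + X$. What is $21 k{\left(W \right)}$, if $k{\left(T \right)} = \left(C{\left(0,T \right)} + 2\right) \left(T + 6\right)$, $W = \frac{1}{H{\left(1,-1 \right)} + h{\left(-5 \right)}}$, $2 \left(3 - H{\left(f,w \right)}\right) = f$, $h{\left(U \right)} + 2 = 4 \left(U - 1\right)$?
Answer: $\frac{35280}{47} \approx 750.64$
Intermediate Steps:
$h{\left(U \right)} = -6 + 4 U$ ($h{\left(U \right)} = -2 + 4 \left(U - 1\right) = -2 + 4 \left(-1 + U\right) = -2 + \left(-4 + 4 U\right) = -6 + 4 U$)
$H{\left(f,w \right)} = 3 - \frac{f}{2}$
$W = - \frac{2}{47}$ ($W = \frac{1}{\left(3 - \frac{1}{2}\right) + \left(-6 + 4 \left(-5\right)\right)} = \frac{1}{\left(3 - \frac{1}{2}\right) - 26} = \frac{1}{\frac{5}{2} - 26} = \frac{1}{- \frac{47}{2}} = - \frac{2}{47} \approx -0.042553$)
$k{\left(T \right)} = 36 + 6 T$ ($k{\left(T \right)} = \left(\left(4 + 0\right) + 2\right) \left(T + 6\right) = \left(4 + 2\right) \left(6 + T\right) = 6 \left(6 + T\right) = 36 + 6 T$)
$21 k{\left(W \right)} = 21 \left(36 + 6 \left(- \frac{2}{47}\right)\right) = 21 \left(36 - \frac{12}{47}\right) = 21 \cdot \frac{1680}{47} = \frac{35280}{47}$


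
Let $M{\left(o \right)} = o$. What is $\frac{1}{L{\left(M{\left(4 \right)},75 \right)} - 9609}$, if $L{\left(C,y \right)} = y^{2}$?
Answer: $- \frac{1}{3984} \approx -0.000251$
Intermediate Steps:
$\frac{1}{L{\left(M{\left(4 \right)},75 \right)} - 9609} = \frac{1}{75^{2} - 9609} = \frac{1}{5625 - 9609} = \frac{1}{-3984} = - \frac{1}{3984}$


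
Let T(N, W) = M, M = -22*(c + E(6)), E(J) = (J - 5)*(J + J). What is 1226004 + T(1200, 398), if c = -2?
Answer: 1225784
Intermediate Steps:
E(J) = 2*J*(-5 + J) (E(J) = (-5 + J)*(2*J) = 2*J*(-5 + J))
M = -220 (M = -22*(-2 + 2*6*(-5 + 6)) = -22*(-2 + 2*6*1) = -22*(-2 + 12) = -22*10 = -220)
T(N, W) = -220
1226004 + T(1200, 398) = 1226004 - 220 = 1225784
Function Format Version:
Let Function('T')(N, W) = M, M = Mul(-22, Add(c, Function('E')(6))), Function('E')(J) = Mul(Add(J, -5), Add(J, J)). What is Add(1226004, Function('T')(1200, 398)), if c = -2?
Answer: 1225784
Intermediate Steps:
Function('E')(J) = Mul(2, J, Add(-5, J)) (Function('E')(J) = Mul(Add(-5, J), Mul(2, J)) = Mul(2, J, Add(-5, J)))
M = -220 (M = Mul(-22, Add(-2, Mul(2, 6, Add(-5, 6)))) = Mul(-22, Add(-2, Mul(2, 6, 1))) = Mul(-22, Add(-2, 12)) = Mul(-22, 10) = -220)
Function('T')(N, W) = -220
Add(1226004, Function('T')(1200, 398)) = Add(1226004, -220) = 1225784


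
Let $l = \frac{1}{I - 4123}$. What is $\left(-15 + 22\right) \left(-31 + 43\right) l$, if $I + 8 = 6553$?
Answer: $\frac{6}{173} \approx 0.034682$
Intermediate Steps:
$I = 6545$ ($I = -8 + 6553 = 6545$)
$l = \frac{1}{2422}$ ($l = \frac{1}{6545 - 4123} = \frac{1}{2422} \approx 0.00041288$)
$\left(-15 + 22\right) \left(-31 + 43\right) l = \left(-15 + 22\right) \left(-31 + 43\right) \frac{1}{2422} = 7 \cdot 12 \cdot \frac{1}{2422} = 84 \cdot \frac{1}{2422} = \frac{6}{173}$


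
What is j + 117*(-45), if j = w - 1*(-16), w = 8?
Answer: -5241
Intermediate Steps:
j = 24 (j = 8 - 1*(-16) = 8 + 16 = 24)
j + 117*(-45) = 24 + 117*(-45) = 24 - 5265 = -5241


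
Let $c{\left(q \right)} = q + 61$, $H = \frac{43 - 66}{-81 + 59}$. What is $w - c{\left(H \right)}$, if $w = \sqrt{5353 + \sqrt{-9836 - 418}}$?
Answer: $- \frac{1365}{22} + \sqrt{5353 + i \sqrt{10254}} \approx 11.122 + 0.69199 i$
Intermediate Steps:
$H = \frac{23}{22}$ ($H = - \frac{23}{-22} = \left(-23\right) \left(- \frac{1}{22}\right) = \frac{23}{22} \approx 1.0455$)
$c{\left(q \right)} = 61 + q$
$w = \sqrt{5353 + i \sqrt{10254}}$ ($w = \sqrt{5353 + \sqrt{-10254}} = \sqrt{5353 + i \sqrt{10254}} \approx 73.167 + 0.692 i$)
$w - c{\left(H \right)} = \sqrt{5353 + i \sqrt{10254}} - \left(61 + \frac{23}{22}\right) = \sqrt{5353 + i \sqrt{10254}} - \frac{1365}{22} = - \frac{1365}{22} + \sqrt{5353 + i \sqrt{10254}}$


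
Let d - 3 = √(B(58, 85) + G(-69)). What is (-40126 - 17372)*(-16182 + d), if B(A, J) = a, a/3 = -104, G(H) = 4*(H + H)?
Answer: 930260142 - 689976*I*√6 ≈ 9.3026e+8 - 1.6901e+6*I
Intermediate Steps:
G(H) = 8*H (G(H) = 4*(2*H) = 8*H)
a = -312 (a = 3*(-104) = -312)
B(A, J) = -312
d = 3 + 12*I*√6 (d = 3 + √(-312 + 8*(-69)) = 3 + √(-312 - 552) = 3 + √(-864) = 3 + 12*I*√6 ≈ 3.0 + 29.394*I)
(-40126 - 17372)*(-16182 + d) = (-40126 - 17372)*(-16182 + (3 + 12*I*√6)) = -57498*(-16179 + 12*I*√6) = 930260142 - 689976*I*√6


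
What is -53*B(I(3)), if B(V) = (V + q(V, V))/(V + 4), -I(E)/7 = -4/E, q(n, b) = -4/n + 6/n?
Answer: -21253/560 ≈ -37.952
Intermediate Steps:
q(n, b) = 2/n
I(E) = 28/E (I(E) = -(-28)/E = 28/E)
B(V) = (V + 2/V)/(4 + V) (B(V) = (V + 2/V)/(V + 4) = (V + 2/V)/(4 + V))
-53*B(I(3)) = -53*(2 + (28/3)²)/((28/3)*(4 + 28/3)) = -53*(2 + (28*(⅓))²)/((28*(⅓))*(4 + 28*(⅓))) = -53*(2 + (28/3)²)/(28/3*(4 + 28/3)) = -159*(2 + 784/9)/(28*40/3) = -159*3*802/(28*40*9) = -53*401/560 = -21253/560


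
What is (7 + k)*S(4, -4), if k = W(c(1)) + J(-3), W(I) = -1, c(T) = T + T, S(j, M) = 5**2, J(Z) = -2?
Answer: 100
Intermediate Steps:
S(j, M) = 25
c(T) = 2*T
k = -3 (k = -1 - 2 = -3)
(7 + k)*S(4, -4) = (7 - 3)*25 = 4*25 = 100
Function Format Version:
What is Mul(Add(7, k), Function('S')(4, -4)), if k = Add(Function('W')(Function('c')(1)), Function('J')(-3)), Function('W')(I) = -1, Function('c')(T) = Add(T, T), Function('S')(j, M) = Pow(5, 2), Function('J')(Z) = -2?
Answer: 100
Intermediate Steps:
Function('S')(j, M) = 25
Function('c')(T) = Mul(2, T)
k = -3 (k = Add(-1, -2) = -3)
Mul(Add(7, k), Function('S')(4, -4)) = Mul(Add(7, -3), 25) = Mul(4, 25) = 100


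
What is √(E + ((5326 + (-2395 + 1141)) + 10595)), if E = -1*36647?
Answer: 2*I*√5495 ≈ 148.26*I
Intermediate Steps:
E = -36647
√(E + ((5326 + (-2395 + 1141)) + 10595)) = √(-36647 + ((5326 + (-2395 + 1141)) + 10595)) = √(-36647 + ((5326 - 1254) + 10595)) = √(-36647 + (4072 + 10595)) = √(-36647 + 14667) = √(-21980) = 2*I*√5495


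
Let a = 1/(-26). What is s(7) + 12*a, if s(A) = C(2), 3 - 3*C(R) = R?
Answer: -5/39 ≈ -0.12821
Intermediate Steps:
C(R) = 1 - R/3
s(A) = ⅓ (s(A) = 1 - ⅓*2 = 1 - ⅔ = ⅓)
a = -1/26 ≈ -0.038462
s(7) + 12*a = ⅓ + 12*(-1/26) = ⅓ - 6/13 = -5/39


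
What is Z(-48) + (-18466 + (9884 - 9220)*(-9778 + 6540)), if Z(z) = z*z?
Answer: -2166194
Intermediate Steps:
Z(z) = z**2
Z(-48) + (-18466 + (9884 - 9220)*(-9778 + 6540)) = (-48)**2 + (-18466 + (9884 - 9220)*(-9778 + 6540)) = 2304 + (-18466 + 664*(-3238)) = 2304 + (-18466 - 2150032) = 2304 - 2168498 = -2166194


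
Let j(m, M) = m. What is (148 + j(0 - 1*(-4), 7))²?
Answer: 23104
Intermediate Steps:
(148 + j(0 - 1*(-4), 7))² = (148 + (0 - 1*(-4)))² = (148 + (0 + 4))² = (148 + 4)² = 152² = 23104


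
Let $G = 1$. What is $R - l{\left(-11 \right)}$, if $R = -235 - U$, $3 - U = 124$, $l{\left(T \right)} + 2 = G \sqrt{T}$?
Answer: $-112 - i \sqrt{11} \approx -112.0 - 3.3166 i$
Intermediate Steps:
$l{\left(T \right)} = -2 + \sqrt{T}$ ($l{\left(T \right)} = -2 + 1 \sqrt{T} = -2 + \sqrt{T}$)
$U = -121$ ($U = 3 - 124 = -121$)
$R = -114$ ($R = -235 - -121 = -235 + 121 = -114$)
$R - l{\left(-11 \right)} = -114 - \left(-2 + \sqrt{-11}\right) = -114 - \left(-2 + i \sqrt{11}\right) = -114 + \left(2 - i \sqrt{11}\right) = -112 - i \sqrt{11}$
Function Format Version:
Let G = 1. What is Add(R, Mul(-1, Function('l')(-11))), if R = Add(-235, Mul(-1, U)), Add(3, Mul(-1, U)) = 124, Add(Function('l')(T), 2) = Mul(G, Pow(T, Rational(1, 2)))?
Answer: Add(-112, Mul(-1, I, Pow(11, Rational(1, 2)))) ≈ Add(-112.00, Mul(-3.3166, I))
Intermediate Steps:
Function('l')(T) = Add(-2, Pow(T, Rational(1, 2))) (Function('l')(T) = Add(-2, Mul(1, Pow(T, Rational(1, 2)))) = Add(-2, Pow(T, Rational(1, 2))))
U = -121 (U = Add(3, Mul(-1, 124)) = Add(3, -124) = -121)
R = -114 (R = Add(-235, Mul(-1, -121)) = Add(-235, 121) = -114)
Add(R, Mul(-1, Function('l')(-11))) = Add(-114, Mul(-1, Add(-2, Pow(-11, Rational(1, 2))))) = Add(-114, Mul(-1, Add(-2, Mul(I, Pow(11, Rational(1, 2)))))) = Add(-114, Add(2, Mul(-1, I, Pow(11, Rational(1, 2))))) = Add(-112, Mul(-1, I, Pow(11, Rational(1, 2))))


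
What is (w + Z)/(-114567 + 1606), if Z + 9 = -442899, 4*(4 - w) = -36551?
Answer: 1735065/451844 ≈ 3.8400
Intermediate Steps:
w = 36567/4 (w = 4 - ¼*(-36551) = 4 + 36551/4 = 36567/4 ≈ 9141.8)
Z = -442908 (Z = -9 - 442899 = -442908)
(w + Z)/(-114567 + 1606) = (36567/4 - 442908)/(-114567 + 1606) = -1735065/4/(-112961) = -1735065/4*(-1/112961) = 1735065/451844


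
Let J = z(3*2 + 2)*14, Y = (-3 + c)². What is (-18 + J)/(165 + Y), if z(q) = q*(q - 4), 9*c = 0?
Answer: 215/87 ≈ 2.4713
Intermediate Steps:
c = 0 (c = (⅑)*0 = 0)
z(q) = q*(-4 + q)
Y = 9 (Y = (-3 + 0)² = (-3)² = 9)
J = 448 (J = ((3*2 + 2)*(-4 + (3*2 + 2)))*14 = ((6 + 2)*(-4 + (6 + 2)))*14 = (8*(-4 + 8))*14 = (8*4)*14 = 32*14 = 448)
(-18 + J)/(165 + Y) = (-18 + 448)/(165 + 9) = 430/174 = 430*(1/174) = 215/87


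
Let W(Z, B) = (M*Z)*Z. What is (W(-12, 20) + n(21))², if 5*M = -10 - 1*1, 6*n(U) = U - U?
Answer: 2509056/25 ≈ 1.0036e+5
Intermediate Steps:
n(U) = 0 (n(U) = (U - U)/6 = (⅙)*0 = 0)
M = -11/5 (M = (-10 - 1*1)/5 = (-10 - 1)/5 = (⅕)*(-11) = -11/5 ≈ -2.2000)
W(Z, B) = -11*Z²/5 (W(Z, B) = (-11*Z/5)*Z = -11*Z²/5)
(W(-12, 20) + n(21))² = (-11/5*(-12)² + 0)² = (-11/5*144 + 0)² = (-1584/5 + 0)² = (-1584/5)² = 2509056/25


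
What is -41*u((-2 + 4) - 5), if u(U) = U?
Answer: 123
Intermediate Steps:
-41*u((-2 + 4) - 5) = -41*((-2 + 4) - 5) = -41*(2 - 5) = -41*(-3) = 123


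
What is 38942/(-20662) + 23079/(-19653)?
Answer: -207030904/67678381 ≈ -3.0590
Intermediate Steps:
38942/(-20662) + 23079/(-19653) = 38942*(-1/20662) + 23079*(-1/19653) = -19471/10331 - 7693/6551 = -207030904/67678381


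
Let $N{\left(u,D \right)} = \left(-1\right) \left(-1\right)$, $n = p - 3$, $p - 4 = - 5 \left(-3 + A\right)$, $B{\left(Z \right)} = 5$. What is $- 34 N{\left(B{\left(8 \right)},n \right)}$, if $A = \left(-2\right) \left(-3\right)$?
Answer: $-34$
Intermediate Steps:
$A = 6$
$p = -11$ ($p = 4 - 5 \left(-3 + 6\right) = 4 - 15 = -11$)
$n = -14$ ($n = -11 - 3 = -14$)
$N{\left(u,D \right)} = 1$
$- 34 N{\left(B{\left(8 \right)},n \right)} = \left(-34\right) 1 = -34$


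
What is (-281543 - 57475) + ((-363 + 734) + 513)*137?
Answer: -217910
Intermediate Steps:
(-281543 - 57475) + ((-363 + 734) + 513)*137 = -339018 + (371 + 513)*137 = -339018 + 884*137 = -339018 + 121108 = -217910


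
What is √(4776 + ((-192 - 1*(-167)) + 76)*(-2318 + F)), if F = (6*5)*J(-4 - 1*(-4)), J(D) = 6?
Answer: I*√104262 ≈ 322.9*I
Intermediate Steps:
F = 180 (F = (6*5)*6 = 30*6 = 180)
√(4776 + ((-192 - 1*(-167)) + 76)*(-2318 + F)) = √(4776 + ((-192 - 1*(-167)) + 76)*(-2318 + 180)) = √(4776 + ((-192 + 167) + 76)*(-2138)) = √(4776 + (-25 + 76)*(-2138)) = √(4776 + 51*(-2138)) = √(4776 - 109038) = √(-104262) = I*√104262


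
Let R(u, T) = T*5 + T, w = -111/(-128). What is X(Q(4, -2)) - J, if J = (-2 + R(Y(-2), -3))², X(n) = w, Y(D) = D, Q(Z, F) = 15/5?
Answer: -51089/128 ≈ -399.13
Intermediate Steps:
Q(Z, F) = 3 (Q(Z, F) = 15*(⅕) = 3)
w = 111/128 (w = -111*(-1/128) = 111/128 ≈ 0.86719)
X(n) = 111/128
R(u, T) = 6*T (R(u, T) = 5*T + T = 6*T)
J = 400 (J = (-2 + 6*(-3))² = (-2 - 18)² = (-20)² = 400)
X(Q(4, -2)) - J = 111/128 - 1*400 = 111/128 - 400 = -51089/128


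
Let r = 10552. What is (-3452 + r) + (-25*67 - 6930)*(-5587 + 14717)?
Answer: -78556550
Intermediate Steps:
(-3452 + r) + (-25*67 - 6930)*(-5587 + 14717) = (-3452 + 10552) + (-25*67 - 6930)*(-5587 + 14717) = 7100 + (-1675 - 6930)*9130 = 7100 - 8605*9130 = 7100 - 78563650 = -78556550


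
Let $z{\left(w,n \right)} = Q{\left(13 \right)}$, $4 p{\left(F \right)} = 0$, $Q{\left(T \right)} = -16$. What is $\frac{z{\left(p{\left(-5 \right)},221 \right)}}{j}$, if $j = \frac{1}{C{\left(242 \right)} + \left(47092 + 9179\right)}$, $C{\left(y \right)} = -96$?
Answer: $-898800$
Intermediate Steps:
$p{\left(F \right)} = 0$ ($p{\left(F \right)} = \frac{1}{4} \cdot 0 = 0$)
$z{\left(w,n \right)} = -16$
$j = \frac{1}{56175}$ ($j = \frac{1}{-96 + \left(47092 + 9179\right)} = \frac{1}{-96 + 56271} = \frac{1}{56175} \approx 1.7802 \cdot 10^{-5}$)
$\frac{z{\left(p{\left(-5 \right)},221 \right)}}{j} = - 16 \frac{1}{\frac{1}{56175}} = \left(-16\right) 56175 = -898800$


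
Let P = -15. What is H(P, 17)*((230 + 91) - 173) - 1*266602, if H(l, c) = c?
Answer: -264086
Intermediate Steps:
H(P, 17)*((230 + 91) - 173) - 1*266602 = 17*((230 + 91) - 173) - 1*266602 = 17*(321 - 173) - 266602 = 17*148 - 266602 = 2516 - 266602 = -264086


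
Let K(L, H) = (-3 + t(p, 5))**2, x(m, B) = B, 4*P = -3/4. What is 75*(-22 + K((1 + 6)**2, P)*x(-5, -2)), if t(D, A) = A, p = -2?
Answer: -2250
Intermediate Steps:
P = -3/16 (P = (-3/4)/4 = (-3*1/4)/4 = (1/4)*(-3/4) = -3/16 ≈ -0.18750)
K(L, H) = 4 (K(L, H) = (-3 + 5)**2 = 2**2 = 4)
75*(-22 + K((1 + 6)**2, P)*x(-5, -2)) = 75*(-22 + 4*(-2)) = 75*(-22 - 8) = 75*(-30) = -2250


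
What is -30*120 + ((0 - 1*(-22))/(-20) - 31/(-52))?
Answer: -936131/260 ≈ -3600.5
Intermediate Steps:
-30*120 + ((0 - 1*(-22))/(-20) - 31/(-52)) = -3600 + ((0 + 22)*(-1/20) - 31*(-1/52)) = -3600 + (22*(-1/20) + 31/52) = -3600 + (-11/10 + 31/52) = -3600 - 131/260 = -936131/260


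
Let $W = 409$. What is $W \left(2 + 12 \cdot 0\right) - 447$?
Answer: $371$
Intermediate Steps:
$W \left(2 + 12 \cdot 0\right) - 447 = 409 \left(2 + 12 \cdot 0\right) - 447 = 409 \left(2 + 0\right) - 447 = 409 \cdot 2 - 447 = 818 - 447 = 371$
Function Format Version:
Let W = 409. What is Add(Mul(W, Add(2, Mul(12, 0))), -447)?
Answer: 371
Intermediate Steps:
Add(Mul(W, Add(2, Mul(12, 0))), -447) = Add(Mul(409, Add(2, Mul(12, 0))), -447) = Add(Mul(409, Add(2, 0)), -447) = Add(Mul(409, 2), -447) = Add(818, -447) = 371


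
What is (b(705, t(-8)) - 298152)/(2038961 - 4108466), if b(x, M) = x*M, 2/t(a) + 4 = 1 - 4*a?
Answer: 2881666/20005215 ≈ 0.14405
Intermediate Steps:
t(a) = 2/(-3 - 4*a) (t(a) = 2/(-4 + (1 - 4*a)) = 2/(-3 - 4*a))
b(x, M) = M*x
(b(705, t(-8)) - 298152)/(2038961 - 4108466) = (-2/(3 + 4*(-8))*705 - 298152)/(2038961 - 4108466) = (-2/(3 - 32)*705 - 298152)/(-2069505) = (-2/(-29)*705 - 298152)*(-1/2069505) = (-2*(-1/29)*705 - 298152)*(-1/2069505) = ((2/29)*705 - 298152)*(-1/2069505) = (1410/29 - 298152)*(-1/2069505) = -8644998/29*(-1/2069505) = 2881666/20005215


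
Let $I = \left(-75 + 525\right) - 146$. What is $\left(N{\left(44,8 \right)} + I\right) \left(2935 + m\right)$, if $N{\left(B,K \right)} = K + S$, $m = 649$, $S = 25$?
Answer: $1207808$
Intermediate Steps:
$I = 304$ ($I = 450 - 146 = 304$)
$N{\left(B,K \right)} = 25 + K$ ($N{\left(B,K \right)} = K + 25 = 25 + K$)
$\left(N{\left(44,8 \right)} + I\right) \left(2935 + m\right) = \left(\left(25 + 8\right) + 304\right) \left(2935 + 649\right) = \left(33 + 304\right) 3584 = 337 \cdot 3584 = 1207808$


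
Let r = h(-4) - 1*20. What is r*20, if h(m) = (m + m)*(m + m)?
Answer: 880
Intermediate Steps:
h(m) = 4*m² (h(m) = (2*m)*(2*m) = 4*m²)
r = 44 (r = 4*(-4)² - 1*20 = 4*16 - 20 = 64 - 20 = 44)
r*20 = 44*20 = 880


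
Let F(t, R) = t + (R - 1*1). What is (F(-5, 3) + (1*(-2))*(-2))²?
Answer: 1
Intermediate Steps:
F(t, R) = -1 + R + t (F(t, R) = t + (R - 1) = t + (-1 + R) = -1 + R + t)
(F(-5, 3) + (1*(-2))*(-2))² = ((-1 + 3 - 5) + (1*(-2))*(-2))² = (-3 - 2*(-2))² = (-3 + 4)² = 1² = 1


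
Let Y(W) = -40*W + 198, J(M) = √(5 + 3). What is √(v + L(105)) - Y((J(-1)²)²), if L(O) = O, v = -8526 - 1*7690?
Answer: 2362 + I*√16111 ≈ 2362.0 + 126.93*I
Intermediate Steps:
v = -16216 (v = -8526 - 7690 = -16216)
J(M) = 2*√2 (J(M) = √8 = 2*√2)
Y(W) = 198 - 40*W
√(v + L(105)) - Y((J(-1)²)²) = √(-16216 + 105) - (198 - 40*((2*√2)²)²) = √(-16111) - (198 - 40*8²) = I*√16111 - (198 - 40*64) = I*√16111 - (198 - 2560) = I*√16111 - 1*(-2362) = I*√16111 + 2362 = 2362 + I*√16111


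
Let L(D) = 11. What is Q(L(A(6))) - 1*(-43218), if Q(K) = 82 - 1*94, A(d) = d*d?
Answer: 43206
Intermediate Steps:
A(d) = d²
Q(K) = -12 (Q(K) = 82 - 94 = -12)
Q(L(A(6))) - 1*(-43218) = -12 - 1*(-43218) = -12 + 43218 = 43206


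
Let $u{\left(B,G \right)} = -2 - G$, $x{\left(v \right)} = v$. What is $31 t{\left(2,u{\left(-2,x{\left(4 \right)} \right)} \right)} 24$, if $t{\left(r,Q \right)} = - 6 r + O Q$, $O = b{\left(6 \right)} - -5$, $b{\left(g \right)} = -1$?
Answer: $-26784$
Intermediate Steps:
$O = 4$ ($O = -1 - -5 = -1 + 5 = 4$)
$t{\left(r,Q \right)} = - 6 r + 4 Q$
$31 t{\left(2,u{\left(-2,x{\left(4 \right)} \right)} \right)} 24 = 31 \left(\left(-6\right) 2 + 4 \left(-2 - 4\right)\right) 24 = 31 \left(-12 + 4 \left(-2 - 4\right)\right) 24 = 31 \left(-12 + 4 \left(-6\right)\right) 24 = 31 \left(-12 - 24\right) 24 = 31 \left(-36\right) 24 = \left(-1116\right) 24 = -26784$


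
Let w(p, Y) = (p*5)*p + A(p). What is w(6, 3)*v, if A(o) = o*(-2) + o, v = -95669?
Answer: -16646406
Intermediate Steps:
A(o) = -o (A(o) = -2*o + o = -o)
w(p, Y) = -p + 5*p² (w(p, Y) = (p*5)*p - p = (5*p)*p - p = 5*p² - p = -p + 5*p²)
w(6, 3)*v = (6*(-1 + 5*6))*(-95669) = (6*(-1 + 30))*(-95669) = (6*29)*(-95669) = 174*(-95669) = -16646406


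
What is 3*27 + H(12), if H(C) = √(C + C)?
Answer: 81 + 2*√6 ≈ 85.899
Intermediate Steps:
H(C) = √2*√C (H(C) = √(2*C) = √2*√C)
3*27 + H(12) = 3*27 + √2*√12 = 81 + √2*(2*√3) = 81 + 2*√6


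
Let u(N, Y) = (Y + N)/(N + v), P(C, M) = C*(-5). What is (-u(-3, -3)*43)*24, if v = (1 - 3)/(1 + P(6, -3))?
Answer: -179568/85 ≈ -2112.6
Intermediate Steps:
P(C, M) = -5*C
v = 2/29 (v = (1 - 3)/(1 - 5*6) = -2/(1 - 30) = -2/(-29) = -2*(-1/29) = 2/29 ≈ 0.068966)
u(N, Y) = (N + Y)/(2/29 + N) (u(N, Y) = (Y + N)/(N + 2/29) = (N + Y)/(2/29 + N))
(-u(-3, -3)*43)*24 = (-29*(-3 - 3)/(2 + 29*(-3))*43)*24 = (-29*(-6)/(2 - 87)*43)*24 = (-29*(-6)/(-85)*43)*24 = (-29*(-1)*(-6)/85*43)*24 = (-1*174/85*43)*24 = -174/85*43*24 = -7482/85*24 = -179568/85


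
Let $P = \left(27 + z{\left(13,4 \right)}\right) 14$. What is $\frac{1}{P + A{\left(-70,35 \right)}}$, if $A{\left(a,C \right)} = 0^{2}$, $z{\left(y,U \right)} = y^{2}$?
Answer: $\frac{1}{2744} \approx 0.00036443$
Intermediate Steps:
$A{\left(a,C \right)} = 0$
$P = 2744$ ($P = \left(27 + 13^{2}\right) 14 = \left(27 + 169\right) 14 = 196 \cdot 14 = 2744$)
$\frac{1}{P + A{\left(-70,35 \right)}} = \frac{1}{2744 + 0} = \frac{1}{2744}$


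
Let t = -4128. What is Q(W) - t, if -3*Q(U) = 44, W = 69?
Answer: 12340/3 ≈ 4113.3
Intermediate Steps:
Q(U) = -44/3 (Q(U) = -1/3*44 = -44/3)
Q(W) - t = -44/3 - 1*(-4128) = -44/3 + 4128 = 12340/3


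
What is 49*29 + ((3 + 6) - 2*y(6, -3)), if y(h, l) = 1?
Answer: 1428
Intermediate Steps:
49*29 + ((3 + 6) - 2*y(6, -3)) = 49*29 + ((3 + 6) - 2*1) = 1421 + (9 - 2) = 1421 + 7 = 1428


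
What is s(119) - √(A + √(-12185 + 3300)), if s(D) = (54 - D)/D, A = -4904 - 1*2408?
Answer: -65/119 - √(-7312 + I*√8885) ≈ -1.0974 - 85.512*I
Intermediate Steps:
A = -7312 (A = -4904 - 2408 = -7312)
s(D) = (54 - D)/D
s(119) - √(A + √(-12185 + 3300)) = (54 - 1*119)/119 - √(-7312 + √(-12185 + 3300)) = (54 - 119)/119 - √(-7312 + √(-8885)) = (1/119)*(-65) - √(-7312 + I*√8885) = -65/119 - √(-7312 + I*√8885)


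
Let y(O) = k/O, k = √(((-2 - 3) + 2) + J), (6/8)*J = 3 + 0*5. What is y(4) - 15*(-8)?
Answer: 481/4 ≈ 120.25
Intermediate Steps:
J = 4 (J = 4*(3 + 0*5)/3 = 4*(3 + 0)/3 = (4/3)*3 = 4)
k = 1 (k = √(((-2 - 3) + 2) + 4) = √((-5 + 2) + 4) = √(-3 + 4) = √1 = 1)
y(O) = 1/O
y(4) - 15*(-8) = 1/4 - 15*(-8) = ¼ + 120 = 481/4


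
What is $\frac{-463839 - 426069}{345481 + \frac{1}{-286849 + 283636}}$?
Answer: $- \frac{714818601}{277507613} \approx -2.5759$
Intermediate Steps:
$\frac{-463839 - 426069}{345481 + \frac{1}{-286849 + 283636}} = - \frac{889908}{345481 + \frac{1}{-3213}} = - \frac{889908}{345481 - \frac{1}{3213}} = - \frac{889908}{\frac{1110030452}{3213}} = \left(-889908\right) \frac{3213}{1110030452} = - \frac{714818601}{277507613}$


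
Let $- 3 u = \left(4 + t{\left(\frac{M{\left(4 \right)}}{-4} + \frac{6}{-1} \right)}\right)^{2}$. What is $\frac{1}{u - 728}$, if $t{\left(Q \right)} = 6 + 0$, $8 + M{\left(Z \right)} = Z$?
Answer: $- \frac{3}{2284} \approx -0.0013135$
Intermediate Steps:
$M{\left(Z \right)} = -8 + Z$
$t{\left(Q \right)} = 6$
$u = - \frac{100}{3}$ ($u = - \frac{\left(4 + 6\right)^{2}}{3} = - \frac{10^{2}}{3} = \left(- \frac{1}{3}\right) 100 = - \frac{100}{3} \approx -33.333$)
$\frac{1}{u - 728} = \frac{1}{- \frac{100}{3} - 728} = \frac{1}{- \frac{2284}{3}} = - \frac{3}{2284}$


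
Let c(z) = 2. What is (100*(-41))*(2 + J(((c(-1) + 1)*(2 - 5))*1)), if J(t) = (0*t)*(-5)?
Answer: -8200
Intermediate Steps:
J(t) = 0 (J(t) = 0*(-5) = 0)
(100*(-41))*(2 + J(((c(-1) + 1)*(2 - 5))*1)) = (100*(-41))*(2 + 0) = -4100*2 = -8200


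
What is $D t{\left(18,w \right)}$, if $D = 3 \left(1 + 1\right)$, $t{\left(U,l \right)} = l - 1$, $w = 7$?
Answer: $36$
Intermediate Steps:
$t{\left(U,l \right)} = -1 + l$
$D = 6$ ($D = 3 \cdot 2 = 6$)
$D t{\left(18,w \right)} = 6 \left(-1 + 7\right) = 6 \cdot 6 = 36$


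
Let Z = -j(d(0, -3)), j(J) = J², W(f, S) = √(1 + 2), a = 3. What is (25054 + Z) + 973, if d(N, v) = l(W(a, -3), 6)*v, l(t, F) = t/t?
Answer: 26018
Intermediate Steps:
W(f, S) = √3
l(t, F) = 1
d(N, v) = v (d(N, v) = 1*v = v)
Z = -9 (Z = -1*(-3)² = -1*9 = -9)
(25054 + Z) + 973 = (25054 - 9) + 973 = 25045 + 973 = 26018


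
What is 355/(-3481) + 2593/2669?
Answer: 8078738/9290789 ≈ 0.86954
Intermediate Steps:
355/(-3481) + 2593/2669 = 355*(-1/3481) + 2593*(1/2669) = -355/3481 + 2593/2669 = 8078738/9290789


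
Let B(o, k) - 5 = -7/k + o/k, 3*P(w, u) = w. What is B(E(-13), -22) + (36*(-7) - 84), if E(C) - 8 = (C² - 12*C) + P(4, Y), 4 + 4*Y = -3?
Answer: -11414/33 ≈ -345.88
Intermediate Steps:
Y = -7/4 (Y = -1 + (¼)*(-3) = -1 - ¾ = -7/4 ≈ -1.7500)
P(w, u) = w/3
E(C) = 28/3 + C² - 12*C (E(C) = 8 + ((C² - 12*C) + (⅓)*4) = 8 + ((C² - 12*C) + 4/3) = 8 + (4/3 + C² - 12*C) = 28/3 + C² - 12*C)
B(o, k) = 5 - 7/k + o/k (B(o, k) = 5 + (-7/k + o/k) = 5 - 7/k + o/k)
B(E(-13), -22) + (36*(-7) - 84) = (-7 + (28/3 + (-13)² - 12*(-13)) + 5*(-22))/(-22) + (36*(-7) - 84) = -(-7 + (28/3 + 169 + 156) - 110)/22 + (-252 - 84) = -(-7 + 1003/3 - 110)/22 - 336 = -1/22*652/3 - 336 = -326/33 - 336 = -11414/33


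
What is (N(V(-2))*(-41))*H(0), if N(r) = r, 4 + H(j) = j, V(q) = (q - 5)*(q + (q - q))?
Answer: 2296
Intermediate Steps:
V(q) = q*(-5 + q) (V(q) = (-5 + q)*(q + 0) = (-5 + q)*q = q*(-5 + q))
H(j) = -4 + j
(N(V(-2))*(-41))*H(0) = (-2*(-5 - 2)*(-41))*(-4 + 0) = (-2*(-7)*(-41))*(-4) = (14*(-41))*(-4) = -574*(-4) = 2296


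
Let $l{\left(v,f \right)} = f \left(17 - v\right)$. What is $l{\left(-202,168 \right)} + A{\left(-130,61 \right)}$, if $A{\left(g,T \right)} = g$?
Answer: $36662$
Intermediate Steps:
$l{\left(-202,168 \right)} + A{\left(-130,61 \right)} = 168 \left(17 - -202\right) - 130 = 168 \left(17 + 202\right) - 130 = 168 \cdot 219 - 130 = 36792 - 130 = 36662$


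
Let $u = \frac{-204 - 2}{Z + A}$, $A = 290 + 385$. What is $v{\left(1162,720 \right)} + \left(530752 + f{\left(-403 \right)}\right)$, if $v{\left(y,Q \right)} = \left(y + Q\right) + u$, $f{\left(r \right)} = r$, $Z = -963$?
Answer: $\frac{76641367}{144} \approx 5.3223 \cdot 10^{5}$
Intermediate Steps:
$A = 675$
$u = \frac{103}{144}$ ($u = \frac{-204 - 2}{-963 + 675} = - \frac{206}{-288} = \left(-206\right) \left(- \frac{1}{288}\right) = \frac{103}{144} \approx 0.71528$)
$v{\left(y,Q \right)} = \frac{103}{144} + Q + y$ ($v{\left(y,Q \right)} = \left(y + Q\right) + \frac{103}{144} = \left(Q + y\right) + \frac{103}{144} = \frac{103}{144} + Q + y$)
$v{\left(1162,720 \right)} + \left(530752 + f{\left(-403 \right)}\right) = \left(\frac{103}{144} + 720 + 1162\right) + \left(530752 - 403\right) = \frac{271111}{144} + 530349 = \frac{76641367}{144}$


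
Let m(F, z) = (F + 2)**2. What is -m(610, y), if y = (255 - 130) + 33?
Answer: -374544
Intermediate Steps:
y = 158 (y = 125 + 33 = 158)
m(F, z) = (2 + F)**2
-m(610, y) = -(2 + 610)**2 = -1*612**2 = -1*374544 = -374544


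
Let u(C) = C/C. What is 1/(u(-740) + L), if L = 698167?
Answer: 1/698168 ≈ 1.4323e-6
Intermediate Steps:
u(C) = 1
1/(u(-740) + L) = 1/(1 + 698167) = 1/698168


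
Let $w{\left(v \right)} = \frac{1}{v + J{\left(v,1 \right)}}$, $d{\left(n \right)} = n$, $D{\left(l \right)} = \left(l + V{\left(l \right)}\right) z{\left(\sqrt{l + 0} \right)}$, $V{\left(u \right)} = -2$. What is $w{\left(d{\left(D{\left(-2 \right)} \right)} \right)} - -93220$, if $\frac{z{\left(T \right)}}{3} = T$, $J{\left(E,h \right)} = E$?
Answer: $93220 + \frac{i \sqrt{2}}{48} \approx 93220.0 + 0.029463 i$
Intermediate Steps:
$z{\left(T \right)} = 3 T$
$D{\left(l \right)} = 3 \sqrt{l} \left(-2 + l\right)$ ($D{\left(l \right)} = \left(l - 2\right) 3 \sqrt{l + 0} = \left(-2 + l\right) 3 \sqrt{l} = 3 \sqrt{l} \left(-2 + l\right)$)
$w{\left(v \right)} = \frac{1}{2 v}$ ($w{\left(v \right)} = \frac{1}{v + v} = \frac{1}{2 v}$)
$w{\left(d{\left(D{\left(-2 \right)} \right)} \right)} - -93220 = \frac{1}{2 \cdot 3 \sqrt{-2} \left(-2 - 2\right)} - -93220 = \frac{1}{2 \cdot 3 i \sqrt{2} \left(-4\right)} + 93220 = \frac{1}{2 \left(- 12 i \sqrt{2}\right)} + 93220 = \frac{\frac{1}{24} i \sqrt{2}}{2} + 93220 = \frac{i \sqrt{2}}{48} + 93220 = 93220 + \frac{i \sqrt{2}}{48}$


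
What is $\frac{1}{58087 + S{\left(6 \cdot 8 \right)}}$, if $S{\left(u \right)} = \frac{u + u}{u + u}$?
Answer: $\frac{1}{58088} \approx 1.7215 \cdot 10^{-5}$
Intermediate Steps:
$S{\left(u \right)} = 1$ ($S{\left(u \right)} = \frac{2 u}{2 u} = 2 u \frac{1}{2 u} = 1$)
$\frac{1}{58087 + S{\left(6 \cdot 8 \right)}} = \frac{1}{58087 + 1} = \frac{1}{58088}$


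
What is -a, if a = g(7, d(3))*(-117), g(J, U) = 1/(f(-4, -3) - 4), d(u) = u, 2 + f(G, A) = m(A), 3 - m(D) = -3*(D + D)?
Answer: -39/7 ≈ -5.5714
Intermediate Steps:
m(D) = 3 + 6*D (m(D) = 3 - (-3)*(D + D) = 3 - (-3)*2*D = 3 - (-6)*D = 3 + 6*D)
f(G, A) = 1 + 6*A (f(G, A) = -2 + (3 + 6*A) = 1 + 6*A)
g(J, U) = -1/21 (g(J, U) = 1/((1 + 6*(-3)) - 4) = 1/((1 - 18) - 4) = 1/(-17 - 4) = 1/(-21) = -1/21)
a = 39/7 (a = -1/21*(-117) = 39/7 ≈ 5.5714)
-a = -1*39/7 = -39/7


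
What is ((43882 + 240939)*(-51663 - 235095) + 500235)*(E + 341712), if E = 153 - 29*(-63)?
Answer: -28070769174926436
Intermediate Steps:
E = 1980 (E = 153 + 1827 = 1980)
((43882 + 240939)*(-51663 - 235095) + 500235)*(E + 341712) = ((43882 + 240939)*(-51663 - 235095) + 500235)*(1980 + 341712) = (284821*(-286758) + 500235)*343692 = (-81674700318 + 500235)*343692 = -81674200083*343692 = -28070769174926436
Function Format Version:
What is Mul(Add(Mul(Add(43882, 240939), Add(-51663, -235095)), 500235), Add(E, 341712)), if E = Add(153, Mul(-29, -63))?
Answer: -28070769174926436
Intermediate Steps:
E = 1980 (E = Add(153, 1827) = 1980)
Mul(Add(Mul(Add(43882, 240939), Add(-51663, -235095)), 500235), Add(E, 341712)) = Mul(Add(Mul(Add(43882, 240939), Add(-51663, -235095)), 500235), Add(1980, 341712)) = Mul(Add(Mul(284821, -286758), 500235), 343692) = Mul(Add(-81674700318, 500235), 343692) = Mul(-81674200083, 343692) = -28070769174926436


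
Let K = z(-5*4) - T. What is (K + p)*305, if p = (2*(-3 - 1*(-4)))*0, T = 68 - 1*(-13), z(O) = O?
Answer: -30805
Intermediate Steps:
T = 81 (T = 68 + 13 = 81)
p = 0 (p = (2*(-3 + 4))*0 = (2*1)*0 = 2*0 = 0)
K = -101 (K = -5*4 - 1*81 = -20 - 81 = -101)
(K + p)*305 = (-101 + 0)*305 = -101*305 = -30805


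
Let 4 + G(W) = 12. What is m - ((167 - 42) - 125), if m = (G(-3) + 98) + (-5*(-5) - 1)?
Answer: 130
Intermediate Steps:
G(W) = 8 (G(W) = -4 + 12 = 8)
m = 130 (m = (8 + 98) + (-5*(-5) - 1) = 106 + (25 - 1) = 106 + 24 = 130)
m - ((167 - 42) - 125) = 130 - ((167 - 42) - 125) = 130 - (125 - 125) = 130 - 1*0 = 130 + 0 = 130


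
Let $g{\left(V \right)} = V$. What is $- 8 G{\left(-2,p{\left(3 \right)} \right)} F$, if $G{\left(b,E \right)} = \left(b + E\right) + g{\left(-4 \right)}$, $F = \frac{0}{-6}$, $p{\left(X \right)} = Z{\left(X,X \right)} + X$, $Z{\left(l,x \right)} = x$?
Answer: $0$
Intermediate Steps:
$p{\left(X \right)} = 2 X$ ($p{\left(X \right)} = X + X = 2 X$)
$F = 0$ ($F = 0 \left(- \frac{1}{6}\right) = 0$)
$G{\left(b,E \right)} = -4 + E + b$ ($G{\left(b,E \right)} = \left(b + E\right) - 4 = \left(E + b\right) - 4 = -4 + E + b$)
$- 8 G{\left(-2,p{\left(3 \right)} \right)} F = - 8 \left(-4 + 2 \cdot 3 - 2\right) 0 = - 8 \left(-4 + 6 - 2\right) 0 = \left(-8\right) 0 \cdot 0 = 0 \cdot 0 = 0$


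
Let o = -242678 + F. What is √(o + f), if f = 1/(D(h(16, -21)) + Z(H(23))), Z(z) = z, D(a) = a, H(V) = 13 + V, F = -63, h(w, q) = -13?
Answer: 3*I*√14267774/23 ≈ 492.69*I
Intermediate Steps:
f = 1/23 (f = 1/(-13 + (13 + 23)) = 1/(-13 + 36) = 1/23 ≈ 0.043478)
o = -242741 (o = -242678 - 63 = -242741)
√(o + f) = √(-242741 + 1/23) = √(-5583042/23) = 3*I*√14267774/23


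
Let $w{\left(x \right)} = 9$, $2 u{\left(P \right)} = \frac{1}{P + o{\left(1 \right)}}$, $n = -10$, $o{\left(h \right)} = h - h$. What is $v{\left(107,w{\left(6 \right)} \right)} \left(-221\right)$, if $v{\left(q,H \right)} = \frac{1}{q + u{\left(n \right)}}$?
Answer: $- \frac{4420}{2139} \approx -2.0664$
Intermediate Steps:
$o{\left(h \right)} = 0$
$u{\left(P \right)} = \frac{1}{2 P}$ ($u{\left(P \right)} = \frac{1}{2 \left(P + 0\right)} = \frac{1}{2 P}$)
$v{\left(q,H \right)} = \frac{1}{- \frac{1}{20} + q}$ ($v{\left(q,H \right)} = \frac{1}{q + \frac{1}{2 \left(-10\right)}} = \frac{1}{q + \frac{1}{2} \left(- \frac{1}{10}\right)} = \frac{1}{q - \frac{1}{20}} = \frac{1}{- \frac{1}{20} + q}$)
$v{\left(107,w{\left(6 \right)} \right)} \left(-221\right) = \frac{20}{-1 + 20 \cdot 107} \left(-221\right) = \frac{20}{-1 + 2140} \left(-221\right) = \frac{20}{2139} \left(-221\right) = - \frac{4420}{2139}$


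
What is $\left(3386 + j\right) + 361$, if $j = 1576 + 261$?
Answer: $5584$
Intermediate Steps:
$j = 1837$
$\left(3386 + j\right) + 361 = \left(3386 + 1837\right) + 361 = 5223 + 361 = 5584$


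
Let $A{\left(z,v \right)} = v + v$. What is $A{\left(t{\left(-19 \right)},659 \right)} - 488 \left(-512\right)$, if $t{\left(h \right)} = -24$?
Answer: $251174$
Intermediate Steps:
$A{\left(z,v \right)} = 2 v$
$A{\left(t{\left(-19 \right)},659 \right)} - 488 \left(-512\right) = 2 \cdot 659 - 488 \left(-512\right) = 1318 - -249856 = 1318 + 249856 = 251174$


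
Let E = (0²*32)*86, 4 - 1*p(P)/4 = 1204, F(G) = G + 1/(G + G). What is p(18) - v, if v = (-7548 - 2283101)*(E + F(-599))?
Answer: -1643782344747/1198 ≈ -1.3721e+9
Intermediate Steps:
F(G) = G + 1/(2*G)
p(P) = -4800 (p(P) = 16 - 4*1204 = 16 - 4816 = -4800)
E = 0 (E = (0*32)*86 = 0*86 = 0)
v = 1643776594347/1198 (v = (-7548 - 2283101)*(0 + (-599 + (½)/(-599))) = -2290649*(0 + (-599 + (½)*(-1/599))) = -2290649*(0 + (-599 - 1/1198)) = -2290649*(0 - 717603/1198) = -2290649*(-717603/1198) = 1643776594347/1198 ≈ 1.3721e+9)
p(18) - v = -4800 - 1*1643776594347/1198 = -4800 - 1643776594347/1198 = -1643782344747/1198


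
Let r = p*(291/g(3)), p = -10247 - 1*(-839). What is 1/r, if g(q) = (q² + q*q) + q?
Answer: -1/130368 ≈ -7.6706e-6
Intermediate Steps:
p = -9408 (p = -10247 + 839 = -9408)
g(q) = q + 2*q² (g(q) = (q² + q²) + q = 2*q² + q = q + 2*q²)
r = -130368 (r = -2737728/(3*(1 + 2*3)) = -2737728/(3*(1 + 6)) = -2737728/(3*7) = -2737728/21 = -9408*97/7 = -130368)
1/r = 1/(-130368) = -1/130368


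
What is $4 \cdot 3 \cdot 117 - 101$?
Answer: $1303$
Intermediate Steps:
$4 \cdot 3 \cdot 117 - 101 = 12 \cdot 117 - 101 = 1404 - 101 = 1303$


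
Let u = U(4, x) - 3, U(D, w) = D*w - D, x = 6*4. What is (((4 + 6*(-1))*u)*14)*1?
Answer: -2492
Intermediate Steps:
x = 24
U(D, w) = -D + D*w
u = 89 (u = 4*(-1 + 24) - 3 = 4*23 - 3 = 92 - 3 = 89)
(((4 + 6*(-1))*u)*14)*1 = (((4 + 6*(-1))*89)*14)*1 = (((4 - 6)*89)*14)*1 = (-2*89*14)*1 = -178*14*1 = -2492*1 = -2492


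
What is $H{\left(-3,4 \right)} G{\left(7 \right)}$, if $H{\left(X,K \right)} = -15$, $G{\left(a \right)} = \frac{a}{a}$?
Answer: $-15$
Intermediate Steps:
$G{\left(a \right)} = 1$
$H{\left(-3,4 \right)} G{\left(7 \right)} = \left(-15\right) 1 = -15$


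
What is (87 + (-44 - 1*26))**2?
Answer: 289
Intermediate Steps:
(87 + (-44 - 1*26))**2 = (87 + (-44 - 26))**2 = (87 - 70)**2 = 17**2 = 289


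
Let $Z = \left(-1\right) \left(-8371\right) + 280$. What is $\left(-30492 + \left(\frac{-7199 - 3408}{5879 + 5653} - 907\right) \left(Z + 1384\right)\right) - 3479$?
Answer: $- \frac{35153172719}{3844} \approx -9.1449 \cdot 10^{6}$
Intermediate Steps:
$Z = 8651$ ($Z = 8371 + 280 = 8651$)
$\left(-30492 + \left(\frac{-7199 - 3408}{5879 + 5653} - 907\right) \left(Z + 1384\right)\right) - 3479 = \left(-30492 + \left(\frac{-7199 - 3408}{5879 + 5653} - 907\right) \left(8651 + 1384\right)\right) - 3479 = \left(-30492 + \left(- \frac{10607}{11532} - 907\right) 10035\right) - 3479 = \left(-30492 - \frac{35022588195}{3844}\right) - 3479 = - \frac{35139799443}{3844} - 3479 = - \frac{35153172719}{3844}$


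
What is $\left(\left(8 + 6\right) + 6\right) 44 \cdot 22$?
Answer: $19360$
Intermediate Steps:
$\left(\left(8 + 6\right) + 6\right) 44 \cdot 22 = \left(14 + 6\right) 44 \cdot 22 = 20 \cdot 44 \cdot 22 = 880 \cdot 22 = 19360$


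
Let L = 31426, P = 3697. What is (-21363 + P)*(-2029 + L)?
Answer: -519327402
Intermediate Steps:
(-21363 + P)*(-2029 + L) = (-21363 + 3697)*(-2029 + 31426) = -17666*29397 = -519327402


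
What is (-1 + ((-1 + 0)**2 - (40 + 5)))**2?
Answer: 2025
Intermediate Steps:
(-1 + ((-1 + 0)**2 - (40 + 5)))**2 = (-1 + ((-1)**2 - 1*45))**2 = (-1 + (1 - 45))**2 = (-1 - 44)**2 = (-45)**2 = 2025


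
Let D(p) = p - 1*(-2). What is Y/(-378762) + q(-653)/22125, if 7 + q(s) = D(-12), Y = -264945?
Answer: 1951823057/2793369750 ≈ 0.69873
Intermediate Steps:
D(p) = 2 + p (D(p) = p + 2 = 2 + p)
q(s) = -17 (q(s) = -7 + (2 - 12) = -7 - 10 = -17)
Y/(-378762) + q(-653)/22125 = -264945/(-378762) - 17/22125 = -264945*(-1/378762) - 17*1/22125 = 88315/126254 - 17/22125 = 1951823057/2793369750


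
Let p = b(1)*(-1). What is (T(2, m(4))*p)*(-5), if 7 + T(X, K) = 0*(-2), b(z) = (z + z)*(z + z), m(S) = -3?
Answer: -140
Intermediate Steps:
b(z) = 4*z² (b(z) = (2*z)*(2*z) = 4*z²)
T(X, K) = -7 (T(X, K) = -7 + 0*(-2) = -7 + 0 = -7)
p = -4 (p = (4*1²)*(-1) = (4*1)*(-1) = 4*(-1) = -4)
(T(2, m(4))*p)*(-5) = -7*(-4)*(-5) = 28*(-5) = -140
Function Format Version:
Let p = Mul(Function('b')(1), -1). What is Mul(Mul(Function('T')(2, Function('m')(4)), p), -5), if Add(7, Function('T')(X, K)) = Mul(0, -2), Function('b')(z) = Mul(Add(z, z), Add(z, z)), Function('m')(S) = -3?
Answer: -140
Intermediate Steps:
Function('b')(z) = Mul(4, Pow(z, 2)) (Function('b')(z) = Mul(Mul(2, z), Mul(2, z)) = Mul(4, Pow(z, 2)))
Function('T')(X, K) = -7 (Function('T')(X, K) = Add(-7, Mul(0, -2)) = Add(-7, 0) = -7)
p = -4 (p = Mul(Mul(4, Pow(1, 2)), -1) = Mul(Mul(4, 1), -1) = Mul(4, -1) = -4)
Mul(Mul(Function('T')(2, Function('m')(4)), p), -5) = Mul(Mul(-7, -4), -5) = Mul(28, -5) = -140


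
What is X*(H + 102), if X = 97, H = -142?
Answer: -3880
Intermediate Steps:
X*(H + 102) = 97*(-142 + 102) = 97*(-40) = -3880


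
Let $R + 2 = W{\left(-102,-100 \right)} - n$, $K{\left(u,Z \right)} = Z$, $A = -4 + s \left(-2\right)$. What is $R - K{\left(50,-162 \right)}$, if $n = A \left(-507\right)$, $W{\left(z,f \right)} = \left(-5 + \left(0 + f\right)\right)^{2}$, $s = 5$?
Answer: $4087$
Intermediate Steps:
$W{\left(z,f \right)} = \left(-5 + f\right)^{2}$
$A = -14$ ($A = -4 + 5 \left(-2\right) = -4 - 10 = -14$)
$n = 7098$ ($n = \left(-14\right) \left(-507\right) = 7098$)
$R = 3925$ ($R = -2 + \left(\left(-5 - 100\right)^{2} - 7098\right) = -2 - \left(7098 - \left(-105\right)^{2}\right) = -2 + \left(11025 - 7098\right) = -2 + 3927 = 3925$)
$R - K{\left(50,-162 \right)} = 3925 - -162 = 3925 + 162 = 4087$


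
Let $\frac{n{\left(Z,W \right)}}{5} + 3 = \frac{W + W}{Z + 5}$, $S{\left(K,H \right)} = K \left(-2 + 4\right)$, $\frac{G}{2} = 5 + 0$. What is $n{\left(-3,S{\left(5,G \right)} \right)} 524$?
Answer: $18340$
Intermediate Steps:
$G = 10$ ($G = 2 \left(5 + 0\right) = 2 \cdot 5 = 10$)
$S{\left(K,H \right)} = 2 K$ ($S{\left(K,H \right)} = K 2 = 2 K$)
$n{\left(Z,W \right)} = -15 + \frac{10 W}{5 + Z}$ ($n{\left(Z,W \right)} = -15 + 5 \frac{W + W}{Z + 5} = -15 + 5 \frac{2 W}{5 + Z} = -15 + \frac{10 W}{5 + Z}$)
$n{\left(-3,S{\left(5,G \right)} \right)} 524 = \frac{5 \left(-15 - -9 + 2 \cdot 2 \cdot 5\right)}{5 - 3} \cdot 524 = \frac{5 \left(-15 + 9 + 2 \cdot 10\right)}{2} \cdot 524 = 5 \cdot \frac{1}{2} \left(-15 + 9 + 20\right) 524 = 5 \cdot \frac{1}{2} \cdot 14 \cdot 524 = 35 \cdot 524 = 18340$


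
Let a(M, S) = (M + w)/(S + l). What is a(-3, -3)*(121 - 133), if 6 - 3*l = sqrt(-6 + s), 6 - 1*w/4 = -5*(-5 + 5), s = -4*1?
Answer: 2268/19 - 756*I*sqrt(10)/19 ≈ 119.37 - 125.83*I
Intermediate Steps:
s = -4
w = 24 (w = 24 - (-20)*(-5 + 5) = 24 - (-20)*0 = 24 - 4*0 = 24 + 0 = 24)
l = 2 - I*sqrt(10)/3 (l = 2 - sqrt(-6 - 4)/3 = 2 - I*sqrt(10)/3 ≈ 2.0 - 1.0541*I)
a(M, S) = (24 + M)/(2 + S - I*sqrt(10)/3) (a(M, S) = (M + 24)/(S + (2 - I*sqrt(10)/3)) = (24 + M)/(2 + S - I*sqrt(10)/3))
a(-3, -3)*(121 - 133) = (3*(24 - 3)/(6 + 3*(-3) - I*sqrt(10)))*(121 - 133) = (3*21/(6 - 9 - I*sqrt(10)))*(-12) = (3*21/(-3 - I*sqrt(10)))*(-12) = (63/(-3 - I*sqrt(10)))*(-12) = -756/(-3 - I*sqrt(10))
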